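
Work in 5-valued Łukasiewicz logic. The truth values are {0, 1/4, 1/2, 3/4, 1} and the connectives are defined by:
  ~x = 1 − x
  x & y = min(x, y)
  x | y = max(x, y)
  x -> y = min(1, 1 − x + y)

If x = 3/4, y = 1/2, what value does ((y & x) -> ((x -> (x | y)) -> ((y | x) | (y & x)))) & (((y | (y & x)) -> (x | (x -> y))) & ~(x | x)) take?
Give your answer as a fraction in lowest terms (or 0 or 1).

y & x = 1/2 & 3/4 = 1/2
x | y = 3/4 | 1/2 = 3/4
x -> (x | y) = 3/4 -> 3/4 = 1
y | x = 1/2 | 3/4 = 3/4
y & x = 1/2 & 3/4 = 1/2
(y | x) | (y & x) = 3/4 | 1/2 = 3/4
(x -> (x | y)) -> ((y | x) | (y & x)) = 1 -> 3/4 = 3/4
(y & x) -> ((x -> (x | y)) -> ((y | x) | (y & x))) = 1/2 -> 3/4 = 1
y & x = 1/2 & 3/4 = 1/2
y | (y & x) = 1/2 | 1/2 = 1/2
x -> y = 3/4 -> 1/2 = 3/4
x | (x -> y) = 3/4 | 3/4 = 3/4
(y | (y & x)) -> (x | (x -> y)) = 1/2 -> 3/4 = 1
x | x = 3/4 | 3/4 = 3/4
~(x | x) = ~3/4 = 1/4
((y | (y & x)) -> (x | (x -> y))) & ~(x | x) = 1 & 1/4 = 1/4
((y & x) -> ((x -> (x | y)) -> ((y | x) | (y & x)))) & (((y | (y & x)) -> (x | (x -> y))) & ~(x | x)) = 1 & 1/4 = 1/4

1/4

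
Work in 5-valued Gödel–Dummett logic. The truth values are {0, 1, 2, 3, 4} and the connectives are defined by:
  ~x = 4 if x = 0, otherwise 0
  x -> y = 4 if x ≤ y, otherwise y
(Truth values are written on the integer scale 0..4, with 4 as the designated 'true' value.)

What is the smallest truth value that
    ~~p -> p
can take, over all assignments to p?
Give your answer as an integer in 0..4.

1

Take p = 1:
~p = ~1 = 0
~~p = ~0 = 4
~~p -> p = 4 -> 1 = 1
No assignment yields a value below 1, so this is the minimum.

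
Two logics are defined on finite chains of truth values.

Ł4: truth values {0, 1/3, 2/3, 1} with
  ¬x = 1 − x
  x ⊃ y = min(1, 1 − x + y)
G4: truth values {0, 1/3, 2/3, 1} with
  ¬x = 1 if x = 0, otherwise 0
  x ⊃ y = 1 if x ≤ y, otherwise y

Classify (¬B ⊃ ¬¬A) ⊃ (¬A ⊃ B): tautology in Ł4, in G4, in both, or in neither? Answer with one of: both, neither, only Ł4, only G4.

In Ł4: every assignment gives 1 — tautology.
In G4: at A = 0, B = 1/3 the value is 1/3 — not a tautology.

only Ł4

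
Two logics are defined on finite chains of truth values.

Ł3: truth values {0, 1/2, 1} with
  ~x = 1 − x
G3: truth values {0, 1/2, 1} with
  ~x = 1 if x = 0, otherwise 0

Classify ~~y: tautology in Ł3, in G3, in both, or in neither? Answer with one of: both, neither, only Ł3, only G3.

In Ł3: at y = 0 the value is 0 — not a tautology.
In G3: at y = 0 the value is 0 — not a tautology.

neither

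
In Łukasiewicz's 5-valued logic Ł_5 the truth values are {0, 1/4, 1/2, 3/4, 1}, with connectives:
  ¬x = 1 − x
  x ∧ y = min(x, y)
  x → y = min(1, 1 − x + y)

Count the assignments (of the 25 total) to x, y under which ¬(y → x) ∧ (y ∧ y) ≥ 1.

value 1: 1 assignment (counts)
value 3/4: 2 assignments
value 1/2: 3 assignments
value 1/4: 4 assignments
value 0: 15 assignments
So 1 of the 25 assignments meets the threshold.

1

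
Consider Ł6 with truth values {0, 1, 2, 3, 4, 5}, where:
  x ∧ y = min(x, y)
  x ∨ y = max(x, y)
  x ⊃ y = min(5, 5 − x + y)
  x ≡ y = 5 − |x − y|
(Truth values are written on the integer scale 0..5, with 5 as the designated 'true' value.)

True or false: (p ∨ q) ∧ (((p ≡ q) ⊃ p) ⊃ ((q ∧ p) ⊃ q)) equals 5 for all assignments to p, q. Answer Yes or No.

No

Counterexample: take p = 0, q = 0.
p ∨ q = 0 ∨ 0 = 0
p ≡ q = 0 ≡ 0 = 5
(p ≡ q) ⊃ p = 5 ⊃ 0 = 0
q ∧ p = 0 ∧ 0 = 0
(q ∧ p) ⊃ q = 0 ⊃ 0 = 5
((p ≡ q) ⊃ p) ⊃ ((q ∧ p) ⊃ q) = 0 ⊃ 5 = 5
(p ∨ q) ∧ (((p ≡ q) ⊃ p) ⊃ ((q ∧ p) ⊃ q)) = 0 ∧ 5 = 0
This gives 0 ≠ 5.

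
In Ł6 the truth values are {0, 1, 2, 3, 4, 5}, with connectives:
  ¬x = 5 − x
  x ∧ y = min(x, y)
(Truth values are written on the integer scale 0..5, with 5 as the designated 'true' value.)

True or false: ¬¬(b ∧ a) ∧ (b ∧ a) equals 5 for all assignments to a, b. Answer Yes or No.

No

Counterexample: take a = 0, b = 0.
b ∧ a = 0 ∧ 0 = 0
¬(b ∧ a) = ¬0 = 5
¬¬(b ∧ a) = ¬5 = 0
¬¬(b ∧ a) ∧ (b ∧ a) = 0 ∧ 0 = 0
This gives 0 ≠ 5.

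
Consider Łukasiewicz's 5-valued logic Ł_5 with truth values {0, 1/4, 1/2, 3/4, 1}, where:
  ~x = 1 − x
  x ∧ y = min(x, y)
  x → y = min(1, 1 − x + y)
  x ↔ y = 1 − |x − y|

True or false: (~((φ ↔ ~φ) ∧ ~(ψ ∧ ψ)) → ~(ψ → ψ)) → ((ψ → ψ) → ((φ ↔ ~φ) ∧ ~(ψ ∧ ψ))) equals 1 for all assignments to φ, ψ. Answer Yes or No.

At φ = 1/4, ψ = 1/2, for instance:
~φ = ~1/4 = 3/4
φ ↔ ~φ = 1/4 ↔ 3/4 = 1/2
ψ ∧ ψ = 1/2 ∧ 1/2 = 1/2
~(ψ ∧ ψ) = ~1/2 = 1/2
(φ ↔ ~φ) ∧ ~(ψ ∧ ψ) = 1/2 ∧ 1/2 = 1/2
~((φ ↔ ~φ) ∧ ~(ψ ∧ ψ)) = ~1/2 = 1/2
ψ → ψ = 1/2 → 1/2 = 1
~(ψ → ψ) = ~1 = 0
~((φ ↔ ~φ) ∧ ~(ψ ∧ ψ)) → ~(ψ → ψ) = 1/2 → 0 = 1/2
(ψ → ψ) → ((φ ↔ ~φ) ∧ ~(ψ ∧ ψ)) = 1 → 1/2 = 1/2
(~((φ ↔ ~φ) ∧ ~(ψ ∧ ψ)) → ~(ψ → ψ)) → ((ψ → ψ) → ((φ ↔ ~φ) ∧ ~(ψ ∧ ψ))) = 1/2 → 1/2 = 1
and checking the remaining 24 assignments likewise gives ≥ 1 in every case.

Yes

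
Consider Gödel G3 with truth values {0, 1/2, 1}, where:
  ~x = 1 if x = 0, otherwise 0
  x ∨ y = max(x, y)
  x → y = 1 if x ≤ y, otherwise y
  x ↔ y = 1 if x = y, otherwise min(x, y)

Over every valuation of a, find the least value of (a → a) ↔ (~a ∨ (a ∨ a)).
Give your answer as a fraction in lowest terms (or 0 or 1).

Take a = 1/2:
a → a = 1/2 → 1/2 = 1
~a = ~1/2 = 0
a ∨ a = 1/2 ∨ 1/2 = 1/2
~a ∨ (a ∨ a) = 0 ∨ 1/2 = 1/2
(a → a) ↔ (~a ∨ (a ∨ a)) = 1 ↔ 1/2 = 1/2
No assignment yields a value below 1/2, so this is the minimum.

1/2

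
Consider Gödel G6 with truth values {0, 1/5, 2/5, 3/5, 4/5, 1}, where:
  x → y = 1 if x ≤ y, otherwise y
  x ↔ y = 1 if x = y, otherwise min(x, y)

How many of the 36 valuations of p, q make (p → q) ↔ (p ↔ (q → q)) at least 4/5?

value 1: 1 assignment (counts)
value 4/5: 3 assignments (counts)
value 3/5: 5 assignments
value 2/5: 7 assignments
value 1/5: 9 assignments
value 0: 11 assignments
So 4 of the 36 assignments meet the threshold.

4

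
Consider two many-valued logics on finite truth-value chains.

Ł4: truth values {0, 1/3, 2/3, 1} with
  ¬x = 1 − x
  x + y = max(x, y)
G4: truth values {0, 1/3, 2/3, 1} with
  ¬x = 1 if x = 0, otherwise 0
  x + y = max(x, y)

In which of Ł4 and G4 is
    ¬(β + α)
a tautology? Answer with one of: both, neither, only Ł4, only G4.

In Ł4: at α = 0, β = 1/3 the value is 2/3 — not a tautology.
In G4: at α = 0, β = 1/3 the value is 0 — not a tautology.

neither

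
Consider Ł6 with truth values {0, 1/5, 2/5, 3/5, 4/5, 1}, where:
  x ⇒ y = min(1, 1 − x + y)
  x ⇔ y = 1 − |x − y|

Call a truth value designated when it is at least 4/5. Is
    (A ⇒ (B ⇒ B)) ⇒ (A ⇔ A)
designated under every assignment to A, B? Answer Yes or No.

At A = 4/5, B = 1, for instance:
B ⇒ B = 1 ⇒ 1 = 1
A ⇒ (B ⇒ B) = 4/5 ⇒ 1 = 1
A ⇔ A = 4/5 ⇔ 4/5 = 1
(A ⇒ (B ⇒ B)) ⇒ (A ⇔ A) = 1 ⇒ 1 = 1
and checking the remaining 35 assignments likewise gives ≥ 4/5 in every case.

Yes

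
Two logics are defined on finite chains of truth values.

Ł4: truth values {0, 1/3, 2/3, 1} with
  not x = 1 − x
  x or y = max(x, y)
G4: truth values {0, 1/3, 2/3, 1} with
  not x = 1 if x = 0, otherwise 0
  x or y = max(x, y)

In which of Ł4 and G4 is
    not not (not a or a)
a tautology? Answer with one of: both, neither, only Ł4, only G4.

only G4

In Ł4: at a = 1/3 the value is 2/3 — not a tautology.
In G4: every assignment gives 1 — tautology.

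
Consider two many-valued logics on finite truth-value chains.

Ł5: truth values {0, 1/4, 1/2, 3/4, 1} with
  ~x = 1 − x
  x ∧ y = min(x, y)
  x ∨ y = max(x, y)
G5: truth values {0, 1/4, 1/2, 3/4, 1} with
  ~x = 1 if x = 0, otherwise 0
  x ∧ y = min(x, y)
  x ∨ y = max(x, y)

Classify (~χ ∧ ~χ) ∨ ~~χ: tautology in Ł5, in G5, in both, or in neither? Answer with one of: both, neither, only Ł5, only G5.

only G5

In Ł5: at χ = 1/4 the value is 3/4 — not a tautology.
In G5: every assignment gives 1 — tautology.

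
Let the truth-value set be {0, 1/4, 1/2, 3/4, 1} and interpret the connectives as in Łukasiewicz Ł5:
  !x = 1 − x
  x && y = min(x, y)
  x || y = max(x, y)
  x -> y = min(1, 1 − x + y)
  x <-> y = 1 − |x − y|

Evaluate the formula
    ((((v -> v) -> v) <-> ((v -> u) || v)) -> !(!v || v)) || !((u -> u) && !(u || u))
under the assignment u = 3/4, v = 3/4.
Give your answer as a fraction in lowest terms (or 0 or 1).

3/4

v -> v = 3/4 -> 3/4 = 1
(v -> v) -> v = 1 -> 3/4 = 3/4
v -> u = 3/4 -> 3/4 = 1
(v -> u) || v = 1 || 3/4 = 1
((v -> v) -> v) <-> ((v -> u) || v) = 3/4 <-> 1 = 3/4
!v = !3/4 = 1/4
!v || v = 1/4 || 3/4 = 3/4
!(!v || v) = !3/4 = 1/4
(((v -> v) -> v) <-> ((v -> u) || v)) -> !(!v || v) = 3/4 -> 1/4 = 1/2
u -> u = 3/4 -> 3/4 = 1
u || u = 3/4 || 3/4 = 3/4
!(u || u) = !3/4 = 1/4
(u -> u) && !(u || u) = 1 && 1/4 = 1/4
!((u -> u) && !(u || u)) = !1/4 = 3/4
((((v -> v) -> v) <-> ((v -> u) || v)) -> !(!v || v)) || !((u -> u) && !(u || u)) = 1/2 || 3/4 = 3/4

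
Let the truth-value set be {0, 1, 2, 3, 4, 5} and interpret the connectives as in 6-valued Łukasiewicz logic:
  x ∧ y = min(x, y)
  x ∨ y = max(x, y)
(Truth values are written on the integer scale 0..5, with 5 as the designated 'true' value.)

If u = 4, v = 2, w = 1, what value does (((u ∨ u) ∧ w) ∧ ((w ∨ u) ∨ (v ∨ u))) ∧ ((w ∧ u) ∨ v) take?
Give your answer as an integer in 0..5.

1

u ∨ u = 4 ∨ 4 = 4
(u ∨ u) ∧ w = 4 ∧ 1 = 1
w ∨ u = 1 ∨ 4 = 4
v ∨ u = 2 ∨ 4 = 4
(w ∨ u) ∨ (v ∨ u) = 4 ∨ 4 = 4
((u ∨ u) ∧ w) ∧ ((w ∨ u) ∨ (v ∨ u)) = 1 ∧ 4 = 1
w ∧ u = 1 ∧ 4 = 1
(w ∧ u) ∨ v = 1 ∨ 2 = 2
(((u ∨ u) ∧ w) ∧ ((w ∨ u) ∨ (v ∨ u))) ∧ ((w ∧ u) ∨ v) = 1 ∧ 2 = 1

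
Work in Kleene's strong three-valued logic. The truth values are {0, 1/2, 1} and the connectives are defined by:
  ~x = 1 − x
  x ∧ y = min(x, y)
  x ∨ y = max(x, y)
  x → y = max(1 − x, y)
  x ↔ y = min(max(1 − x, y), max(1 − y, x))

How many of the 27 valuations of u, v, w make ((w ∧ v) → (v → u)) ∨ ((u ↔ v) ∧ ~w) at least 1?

19

value 1: 19 assignments (counts)
value 1/2: 7 assignments
value 0: 1 assignment
So 19 of the 27 assignments meet the threshold.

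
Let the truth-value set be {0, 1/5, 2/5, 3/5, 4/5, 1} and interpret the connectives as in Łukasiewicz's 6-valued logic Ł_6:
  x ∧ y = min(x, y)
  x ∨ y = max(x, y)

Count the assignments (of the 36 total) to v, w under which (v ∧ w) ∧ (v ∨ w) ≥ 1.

value 1: 1 assignment (counts)
value 4/5: 3 assignments
value 3/5: 5 assignments
value 2/5: 7 assignments
value 1/5: 9 assignments
value 0: 11 assignments
So 1 of the 36 assignments meets the threshold.

1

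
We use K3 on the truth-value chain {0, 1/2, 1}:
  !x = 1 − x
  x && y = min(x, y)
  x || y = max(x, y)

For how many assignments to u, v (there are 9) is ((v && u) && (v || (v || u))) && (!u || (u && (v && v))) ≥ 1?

1

u = 0, v = 0 ↦ 0  <
u = 0, v = 1/2 ↦ 0  <
u = 0, v = 1 ↦ 0  <
u = 1/2, v = 0 ↦ 0  <
u = 1/2, v = 1/2 ↦ 1/2  <
u = 1/2, v = 1 ↦ 1/2  <
u = 1, v = 0 ↦ 0  <
u = 1, v = 1/2 ↦ 1/2  <
u = 1, v = 1 ↦ 1  ≥
So 1 of the 9 assignments meets the threshold.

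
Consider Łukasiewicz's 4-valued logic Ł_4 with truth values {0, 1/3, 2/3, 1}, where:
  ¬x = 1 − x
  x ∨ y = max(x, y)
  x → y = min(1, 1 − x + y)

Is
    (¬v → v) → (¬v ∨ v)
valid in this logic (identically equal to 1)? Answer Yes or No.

Counterexample: take v = 2/3.
¬v = ¬2/3 = 1/3
¬v → v = 1/3 → 2/3 = 1
¬v = ¬2/3 = 1/3
¬v ∨ v = 1/3 ∨ 2/3 = 2/3
(¬v → v) → (¬v ∨ v) = 1 → 2/3 = 2/3
This gives 2/3 ≠ 1.

No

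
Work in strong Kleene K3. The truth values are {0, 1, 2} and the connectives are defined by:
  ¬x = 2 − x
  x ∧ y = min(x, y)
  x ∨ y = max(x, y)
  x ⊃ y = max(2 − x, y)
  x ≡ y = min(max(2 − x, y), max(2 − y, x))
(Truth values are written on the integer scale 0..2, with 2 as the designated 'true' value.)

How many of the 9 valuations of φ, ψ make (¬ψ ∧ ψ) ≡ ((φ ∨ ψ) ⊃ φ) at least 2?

φ = 0, ψ = 0 ↦ 0  <
φ = 0, ψ = 1 ↦ 1  <
φ = 0, ψ = 2 ↦ 2  ≥
φ = 1, ψ = 0 ↦ 1  <
φ = 1, ψ = 1 ↦ 1  <
φ = 1, ψ = 2 ↦ 1  <
φ = 2, ψ = 0 ↦ 0  <
φ = 2, ψ = 1 ↦ 1  <
φ = 2, ψ = 2 ↦ 0  <
So 1 of the 9 assignments meets the threshold.

1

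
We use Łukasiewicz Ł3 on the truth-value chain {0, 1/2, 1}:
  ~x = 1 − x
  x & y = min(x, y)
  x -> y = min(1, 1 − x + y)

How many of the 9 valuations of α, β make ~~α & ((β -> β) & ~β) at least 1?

α = 0, β = 0 ↦ 0  <
α = 0, β = 1/2 ↦ 0  <
α = 0, β = 1 ↦ 0  <
α = 1/2, β = 0 ↦ 1/2  <
α = 1/2, β = 1/2 ↦ 1/2  <
α = 1/2, β = 1 ↦ 0  <
α = 1, β = 0 ↦ 1  ≥
α = 1, β = 1/2 ↦ 1/2  <
α = 1, β = 1 ↦ 0  <
So 1 of the 9 assignments meets the threshold.

1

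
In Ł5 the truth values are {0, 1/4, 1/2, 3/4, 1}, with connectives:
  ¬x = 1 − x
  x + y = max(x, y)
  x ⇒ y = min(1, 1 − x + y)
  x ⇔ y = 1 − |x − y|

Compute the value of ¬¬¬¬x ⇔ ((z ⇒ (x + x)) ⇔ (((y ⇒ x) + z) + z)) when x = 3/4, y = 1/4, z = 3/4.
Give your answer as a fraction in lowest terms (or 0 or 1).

¬x = ¬3/4 = 1/4
¬¬x = ¬1/4 = 3/4
¬¬¬x = ¬3/4 = 1/4
¬¬¬¬x = ¬1/4 = 3/4
x + x = 3/4 + 3/4 = 3/4
z ⇒ (x + x) = 3/4 ⇒ 3/4 = 1
y ⇒ x = 1/4 ⇒ 3/4 = 1
(y ⇒ x) + z = 1 + 3/4 = 1
((y ⇒ x) + z) + z = 1 + 3/4 = 1
(z ⇒ (x + x)) ⇔ (((y ⇒ x) + z) + z) = 1 ⇔ 1 = 1
¬¬¬¬x ⇔ ((z ⇒ (x + x)) ⇔ (((y ⇒ x) + z) + z)) = 3/4 ⇔ 1 = 3/4

3/4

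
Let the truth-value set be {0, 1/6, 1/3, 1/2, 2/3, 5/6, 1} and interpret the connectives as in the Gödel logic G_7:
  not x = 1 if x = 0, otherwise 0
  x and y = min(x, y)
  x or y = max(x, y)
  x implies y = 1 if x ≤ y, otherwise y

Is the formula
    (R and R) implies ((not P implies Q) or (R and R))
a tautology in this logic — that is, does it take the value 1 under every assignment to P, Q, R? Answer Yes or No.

Yes

At P = 1/3, Q = 2/3, R = 1, for instance:
R and R = 1 and 1 = 1
not P = not 1/3 = 0
not P implies Q = 0 implies 2/3 = 1
(not P implies Q) or (R and R) = 1 or 1 = 1
(R and R) implies ((not P implies Q) or (R and R)) = 1 implies 1 = 1
and checking the remaining 342 assignments likewise gives ≥ 1 in every case.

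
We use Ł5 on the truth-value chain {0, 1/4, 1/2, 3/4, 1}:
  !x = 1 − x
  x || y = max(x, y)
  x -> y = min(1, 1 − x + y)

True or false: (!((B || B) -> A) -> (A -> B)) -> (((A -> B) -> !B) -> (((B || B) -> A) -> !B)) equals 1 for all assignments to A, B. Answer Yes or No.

No

Counterexample: take A = 1/2, B = 1/4.
B || B = 1/4 || 1/4 = 1/4
(B || B) -> A = 1/4 -> 1/2 = 1
!((B || B) -> A) = !1 = 0
A -> B = 1/2 -> 1/4 = 3/4
!((B || B) -> A) -> (A -> B) = 0 -> 3/4 = 1
A -> B = 1/2 -> 1/4 = 3/4
!B = !1/4 = 3/4
(A -> B) -> !B = 3/4 -> 3/4 = 1
B || B = 1/4 || 1/4 = 1/4
(B || B) -> A = 1/4 -> 1/2 = 1
!B = !1/4 = 3/4
((B || B) -> A) -> !B = 1 -> 3/4 = 3/4
((A -> B) -> !B) -> (((B || B) -> A) -> !B) = 1 -> 3/4 = 3/4
(!((B || B) -> A) -> (A -> B)) -> (((A -> B) -> !B) -> (((B || B) -> A) -> !B)) = 1 -> 3/4 = 3/4
This gives 3/4 ≠ 1.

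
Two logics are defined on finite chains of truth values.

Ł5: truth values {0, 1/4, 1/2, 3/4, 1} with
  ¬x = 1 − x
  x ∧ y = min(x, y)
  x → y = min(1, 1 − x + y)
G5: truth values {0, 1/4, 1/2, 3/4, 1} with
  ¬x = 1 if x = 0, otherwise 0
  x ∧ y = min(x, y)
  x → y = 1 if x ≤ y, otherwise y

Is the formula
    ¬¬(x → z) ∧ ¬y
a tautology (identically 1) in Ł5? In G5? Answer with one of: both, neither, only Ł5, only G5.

In Ł5: at x = 0, y = 1/4, z = 0 the value is 3/4 — not a tautology.
In G5: at x = 0, y = 1/4, z = 0 the value is 0 — not a tautology.

neither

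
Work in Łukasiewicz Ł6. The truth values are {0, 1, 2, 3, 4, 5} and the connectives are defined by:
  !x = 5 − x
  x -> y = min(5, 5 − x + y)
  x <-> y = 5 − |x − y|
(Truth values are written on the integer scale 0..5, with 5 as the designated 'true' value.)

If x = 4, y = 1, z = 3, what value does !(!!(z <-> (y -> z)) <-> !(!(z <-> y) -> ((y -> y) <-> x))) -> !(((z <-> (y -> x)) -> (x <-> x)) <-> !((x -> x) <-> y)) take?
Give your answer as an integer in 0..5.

3

y -> z = 1 -> 3 = 5
z <-> (y -> z) = 3 <-> 5 = 3
!(z <-> (y -> z)) = !3 = 2
!!(z <-> (y -> z)) = !2 = 3
z <-> y = 3 <-> 1 = 3
!(z <-> y) = !3 = 2
y -> y = 1 -> 1 = 5
(y -> y) <-> x = 5 <-> 4 = 4
!(z <-> y) -> ((y -> y) <-> x) = 2 -> 4 = 5
!(!(z <-> y) -> ((y -> y) <-> x)) = !5 = 0
!!(z <-> (y -> z)) <-> !(!(z <-> y) -> ((y -> y) <-> x)) = 3 <-> 0 = 2
!(!!(z <-> (y -> z)) <-> !(!(z <-> y) -> ((y -> y) <-> x))) = !2 = 3
y -> x = 1 -> 4 = 5
z <-> (y -> x) = 3 <-> 5 = 3
x <-> x = 4 <-> 4 = 5
(z <-> (y -> x)) -> (x <-> x) = 3 -> 5 = 5
x -> x = 4 -> 4 = 5
(x -> x) <-> y = 5 <-> 1 = 1
!((x -> x) <-> y) = !1 = 4
((z <-> (y -> x)) -> (x <-> x)) <-> !((x -> x) <-> y) = 5 <-> 4 = 4
!(((z <-> (y -> x)) -> (x <-> x)) <-> !((x -> x) <-> y)) = !4 = 1
!(!!(z <-> (y -> z)) <-> !(!(z <-> y) -> ((y -> y) <-> x))) -> !(((z <-> (y -> x)) -> (x <-> x)) <-> !((x -> x) <-> y)) = 3 -> 1 = 3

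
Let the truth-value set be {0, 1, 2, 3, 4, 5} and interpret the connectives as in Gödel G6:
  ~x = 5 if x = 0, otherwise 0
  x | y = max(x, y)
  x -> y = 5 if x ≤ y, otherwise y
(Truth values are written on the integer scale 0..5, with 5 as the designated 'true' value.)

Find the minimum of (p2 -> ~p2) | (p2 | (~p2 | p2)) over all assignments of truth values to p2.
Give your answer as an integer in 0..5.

1

Take p2 = 1:
~p2 = ~1 = 0
p2 -> ~p2 = 1 -> 0 = 0
~p2 = ~1 = 0
~p2 | p2 = 0 | 1 = 1
p2 | (~p2 | p2) = 1 | 1 = 1
(p2 -> ~p2) | (p2 | (~p2 | p2)) = 0 | 1 = 1
No assignment yields a value below 1, so this is the minimum.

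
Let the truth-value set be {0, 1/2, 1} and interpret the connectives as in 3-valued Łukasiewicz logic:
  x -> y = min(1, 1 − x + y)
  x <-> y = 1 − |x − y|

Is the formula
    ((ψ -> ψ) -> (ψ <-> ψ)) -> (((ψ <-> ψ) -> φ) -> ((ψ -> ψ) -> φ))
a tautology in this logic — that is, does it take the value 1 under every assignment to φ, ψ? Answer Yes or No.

φ = 0, ψ = 0 ↦ 1
φ = 0, ψ = 1/2 ↦ 1
φ = 0, ψ = 1 ↦ 1
φ = 1/2, ψ = 0 ↦ 1
φ = 1/2, ψ = 1/2 ↦ 1
φ = 1/2, ψ = 1 ↦ 1
φ = 1, ψ = 0 ↦ 1
φ = 1, ψ = 1/2 ↦ 1
φ = 1, ψ = 1 ↦ 1
Every assignment gives a value ≥ 1.

Yes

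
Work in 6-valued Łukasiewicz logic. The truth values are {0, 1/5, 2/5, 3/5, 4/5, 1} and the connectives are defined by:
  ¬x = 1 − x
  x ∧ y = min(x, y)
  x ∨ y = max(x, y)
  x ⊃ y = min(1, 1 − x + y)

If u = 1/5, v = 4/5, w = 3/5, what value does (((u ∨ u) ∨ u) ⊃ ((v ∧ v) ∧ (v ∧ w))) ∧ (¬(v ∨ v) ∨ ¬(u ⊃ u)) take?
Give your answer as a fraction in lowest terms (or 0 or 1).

1/5

u ∨ u = 1/5 ∨ 1/5 = 1/5
(u ∨ u) ∨ u = 1/5 ∨ 1/5 = 1/5
v ∧ v = 4/5 ∧ 4/5 = 4/5
v ∧ w = 4/5 ∧ 3/5 = 3/5
(v ∧ v) ∧ (v ∧ w) = 4/5 ∧ 3/5 = 3/5
((u ∨ u) ∨ u) ⊃ ((v ∧ v) ∧ (v ∧ w)) = 1/5 ⊃ 3/5 = 1
v ∨ v = 4/5 ∨ 4/5 = 4/5
¬(v ∨ v) = ¬4/5 = 1/5
u ⊃ u = 1/5 ⊃ 1/5 = 1
¬(u ⊃ u) = ¬1 = 0
¬(v ∨ v) ∨ ¬(u ⊃ u) = 1/5 ∨ 0 = 1/5
(((u ∨ u) ∨ u) ⊃ ((v ∧ v) ∧ (v ∧ w))) ∧ (¬(v ∨ v) ∨ ¬(u ⊃ u)) = 1 ∧ 1/5 = 1/5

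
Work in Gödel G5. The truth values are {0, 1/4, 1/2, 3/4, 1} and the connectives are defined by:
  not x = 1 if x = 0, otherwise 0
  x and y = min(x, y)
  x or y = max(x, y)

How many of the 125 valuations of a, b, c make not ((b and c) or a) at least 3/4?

value 1: 9 assignments (counts)
value 0: 116 assignments
So 9 of the 125 assignments meet the threshold.

9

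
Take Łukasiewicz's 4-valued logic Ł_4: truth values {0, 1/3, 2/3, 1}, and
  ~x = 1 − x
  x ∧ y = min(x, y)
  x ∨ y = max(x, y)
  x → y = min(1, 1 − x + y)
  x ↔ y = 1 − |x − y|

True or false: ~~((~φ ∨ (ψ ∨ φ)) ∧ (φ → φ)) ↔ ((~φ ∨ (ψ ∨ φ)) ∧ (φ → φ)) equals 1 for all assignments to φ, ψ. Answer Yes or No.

Yes

φ = 0, ψ = 0 ↦ 1
φ = 0, ψ = 1/3 ↦ 1
φ = 0, ψ = 2/3 ↦ 1
φ = 0, ψ = 1 ↦ 1
φ = 1/3, ψ = 0 ↦ 1
φ = 1/3, ψ = 1/3 ↦ 1
φ = 1/3, ψ = 2/3 ↦ 1
φ = 1/3, ψ = 1 ↦ 1
φ = 2/3, ψ = 0 ↦ 1
φ = 2/3, ψ = 1/3 ↦ 1
φ = 2/3, ψ = 2/3 ↦ 1
φ = 2/3, ψ = 1 ↦ 1
φ = 1, ψ = 0 ↦ 1
φ = 1, ψ = 1/3 ↦ 1
φ = 1, ψ = 2/3 ↦ 1
φ = 1, ψ = 1 ↦ 1
Every assignment gives a value ≥ 1.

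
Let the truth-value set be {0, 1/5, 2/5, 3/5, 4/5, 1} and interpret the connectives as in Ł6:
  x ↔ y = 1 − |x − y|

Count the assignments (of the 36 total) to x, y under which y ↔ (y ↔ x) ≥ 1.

8

value 1: 8 assignments (counts)
value 4/5: 10 assignments
value 3/5: 7 assignments
value 2/5: 6 assignments
value 1/5: 3 assignments
value 0: 2 assignments
So 8 of the 36 assignments meet the threshold.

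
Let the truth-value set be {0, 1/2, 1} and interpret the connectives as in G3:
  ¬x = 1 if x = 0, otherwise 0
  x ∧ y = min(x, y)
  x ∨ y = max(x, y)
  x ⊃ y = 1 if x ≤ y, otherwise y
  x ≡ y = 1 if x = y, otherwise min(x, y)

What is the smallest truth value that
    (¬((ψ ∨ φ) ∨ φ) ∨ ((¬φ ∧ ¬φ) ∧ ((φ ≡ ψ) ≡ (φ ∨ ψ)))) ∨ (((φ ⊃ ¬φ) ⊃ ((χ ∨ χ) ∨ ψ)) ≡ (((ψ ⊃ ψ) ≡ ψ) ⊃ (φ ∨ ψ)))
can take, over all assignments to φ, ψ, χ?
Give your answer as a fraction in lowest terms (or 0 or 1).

Take φ = 0, ψ = 1/2, χ = 0:
ψ ∨ φ = 1/2 ∨ 0 = 1/2
(ψ ∨ φ) ∨ φ = 1/2 ∨ 0 = 1/2
¬((ψ ∨ φ) ∨ φ) = ¬1/2 = 0
¬φ = ¬0 = 1
¬φ = ¬0 = 1
¬φ ∧ ¬φ = 1 ∧ 1 = 1
φ ≡ ψ = 0 ≡ 1/2 = 0
φ ∨ ψ = 0 ∨ 1/2 = 1/2
(φ ≡ ψ) ≡ (φ ∨ ψ) = 0 ≡ 1/2 = 0
(¬φ ∧ ¬φ) ∧ ((φ ≡ ψ) ≡ (φ ∨ ψ)) = 1 ∧ 0 = 0
¬((ψ ∨ φ) ∨ φ) ∨ ((¬φ ∧ ¬φ) ∧ ((φ ≡ ψ) ≡ (φ ∨ ψ))) = 0 ∨ 0 = 0
¬φ = ¬0 = 1
φ ⊃ ¬φ = 0 ⊃ 1 = 1
χ ∨ χ = 0 ∨ 0 = 0
(χ ∨ χ) ∨ ψ = 0 ∨ 1/2 = 1/2
(φ ⊃ ¬φ) ⊃ ((χ ∨ χ) ∨ ψ) = 1 ⊃ 1/2 = 1/2
ψ ⊃ ψ = 1/2 ⊃ 1/2 = 1
(ψ ⊃ ψ) ≡ ψ = 1 ≡ 1/2 = 1/2
φ ∨ ψ = 0 ∨ 1/2 = 1/2
((ψ ⊃ ψ) ≡ ψ) ⊃ (φ ∨ ψ) = 1/2 ⊃ 1/2 = 1
((φ ⊃ ¬φ) ⊃ ((χ ∨ χ) ∨ ψ)) ≡ (((ψ ⊃ ψ) ≡ ψ) ⊃ (φ ∨ ψ)) = 1/2 ≡ 1 = 1/2
(¬((ψ ∨ φ) ∨ φ) ∨ ((¬φ ∧ ¬φ) ∧ ((φ ≡ ψ) ≡ (φ ∨ ψ)))) ∨ (((φ ⊃ ¬φ) ⊃ ((χ ∨ χ) ∨ ψ)) ≡ (((ψ ⊃ ψ) ≡ ψ) ⊃ (φ ∨ ψ))) = 0 ∨ 1/2 = 1/2
No assignment yields a value below 1/2, so this is the minimum.

1/2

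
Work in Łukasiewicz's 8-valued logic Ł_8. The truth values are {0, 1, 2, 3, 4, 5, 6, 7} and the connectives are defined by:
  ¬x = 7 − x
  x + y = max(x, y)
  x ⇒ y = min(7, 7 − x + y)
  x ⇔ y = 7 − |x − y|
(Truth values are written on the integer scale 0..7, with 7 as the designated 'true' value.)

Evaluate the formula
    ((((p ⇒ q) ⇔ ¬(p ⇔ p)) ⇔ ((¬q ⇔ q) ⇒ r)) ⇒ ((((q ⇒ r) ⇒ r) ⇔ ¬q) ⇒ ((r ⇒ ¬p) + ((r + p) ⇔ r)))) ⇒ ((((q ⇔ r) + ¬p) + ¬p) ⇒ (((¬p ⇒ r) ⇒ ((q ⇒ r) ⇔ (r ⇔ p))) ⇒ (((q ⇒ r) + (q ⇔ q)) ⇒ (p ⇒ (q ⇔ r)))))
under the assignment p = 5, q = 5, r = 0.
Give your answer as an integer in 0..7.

p ⇒ q = 5 ⇒ 5 = 7
p ⇔ p = 5 ⇔ 5 = 7
¬(p ⇔ p) = ¬7 = 0
(p ⇒ q) ⇔ ¬(p ⇔ p) = 7 ⇔ 0 = 0
¬q = ¬5 = 2
¬q ⇔ q = 2 ⇔ 5 = 4
(¬q ⇔ q) ⇒ r = 4 ⇒ 0 = 3
((p ⇒ q) ⇔ ¬(p ⇔ p)) ⇔ ((¬q ⇔ q) ⇒ r) = 0 ⇔ 3 = 4
q ⇒ r = 5 ⇒ 0 = 2
(q ⇒ r) ⇒ r = 2 ⇒ 0 = 5
¬q = ¬5 = 2
((q ⇒ r) ⇒ r) ⇔ ¬q = 5 ⇔ 2 = 4
¬p = ¬5 = 2
r ⇒ ¬p = 0 ⇒ 2 = 7
r + p = 0 + 5 = 5
(r + p) ⇔ r = 5 ⇔ 0 = 2
(r ⇒ ¬p) + ((r + p) ⇔ r) = 7 + 2 = 7
(((q ⇒ r) ⇒ r) ⇔ ¬q) ⇒ ((r ⇒ ¬p) + ((r + p) ⇔ r)) = 4 ⇒ 7 = 7
(((p ⇒ q) ⇔ ¬(p ⇔ p)) ⇔ ((¬q ⇔ q) ⇒ r)) ⇒ ((((q ⇒ r) ⇒ r) ⇔ ¬q) ⇒ ((r ⇒ ¬p) + ((r + p) ⇔ r))) = 4 ⇒ 7 = 7
q ⇔ r = 5 ⇔ 0 = 2
¬p = ¬5 = 2
(q ⇔ r) + ¬p = 2 + 2 = 2
¬p = ¬5 = 2
((q ⇔ r) + ¬p) + ¬p = 2 + 2 = 2
¬p = ¬5 = 2
¬p ⇒ r = 2 ⇒ 0 = 5
q ⇒ r = 5 ⇒ 0 = 2
r ⇔ p = 0 ⇔ 5 = 2
(q ⇒ r) ⇔ (r ⇔ p) = 2 ⇔ 2 = 7
(¬p ⇒ r) ⇒ ((q ⇒ r) ⇔ (r ⇔ p)) = 5 ⇒ 7 = 7
q ⇒ r = 5 ⇒ 0 = 2
q ⇔ q = 5 ⇔ 5 = 7
(q ⇒ r) + (q ⇔ q) = 2 + 7 = 7
q ⇔ r = 5 ⇔ 0 = 2
p ⇒ (q ⇔ r) = 5 ⇒ 2 = 4
((q ⇒ r) + (q ⇔ q)) ⇒ (p ⇒ (q ⇔ r)) = 7 ⇒ 4 = 4
((¬p ⇒ r) ⇒ ((q ⇒ r) ⇔ (r ⇔ p))) ⇒ (((q ⇒ r) + (q ⇔ q)) ⇒ (p ⇒ (q ⇔ r))) = 7 ⇒ 4 = 4
(((q ⇔ r) + ¬p) + ¬p) ⇒ (((¬p ⇒ r) ⇒ ((q ⇒ r) ⇔ (r ⇔ p))) ⇒ (((q ⇒ r) + (q ⇔ q)) ⇒ (p ⇒ (q ⇔ r)))) = 2 ⇒ 4 = 7
((((p ⇒ q) ⇔ ¬(p ⇔ p)) ⇔ ((¬q ⇔ q) ⇒ r)) ⇒ ((((q ⇒ r) ⇒ r) ⇔ ¬q) ⇒ ((r ⇒ ¬p) + ((r + p) ⇔ r)))) ⇒ ((((q ⇔ r) + ¬p) + ¬p) ⇒ (((¬p ⇒ r) ⇒ ((q ⇒ r) ⇔ (r ⇔ p))) ⇒ (((q ⇒ r) + (q ⇔ q)) ⇒ (p ⇒ (q ⇔ r))))) = 7 ⇒ 7 = 7

7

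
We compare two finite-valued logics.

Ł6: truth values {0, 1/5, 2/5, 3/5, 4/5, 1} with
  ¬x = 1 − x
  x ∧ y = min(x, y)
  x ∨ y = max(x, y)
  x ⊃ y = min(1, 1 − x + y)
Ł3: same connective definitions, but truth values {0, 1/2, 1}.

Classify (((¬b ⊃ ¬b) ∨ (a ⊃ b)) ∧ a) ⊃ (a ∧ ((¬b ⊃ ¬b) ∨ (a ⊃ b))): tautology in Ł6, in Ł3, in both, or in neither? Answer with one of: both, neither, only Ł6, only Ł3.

In Ł6: every assignment gives 1 — tautology.
In Ł3: every assignment gives 1 — tautology.

both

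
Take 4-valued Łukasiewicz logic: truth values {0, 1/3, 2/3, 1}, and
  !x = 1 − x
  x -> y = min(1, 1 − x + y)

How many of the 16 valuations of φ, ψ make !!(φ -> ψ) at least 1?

10

φ = 0, ψ = 0 ↦ 1  ≥
φ = 0, ψ = 1/3 ↦ 1  ≥
φ = 0, ψ = 2/3 ↦ 1  ≥
φ = 0, ψ = 1 ↦ 1  ≥
φ = 1/3, ψ = 0 ↦ 2/3  <
φ = 1/3, ψ = 1/3 ↦ 1  ≥
φ = 1/3, ψ = 2/3 ↦ 1  ≥
φ = 1/3, ψ = 1 ↦ 1  ≥
φ = 2/3, ψ = 0 ↦ 1/3  <
φ = 2/3, ψ = 1/3 ↦ 2/3  <
φ = 2/3, ψ = 2/3 ↦ 1  ≥
φ = 2/3, ψ = 1 ↦ 1  ≥
φ = 1, ψ = 0 ↦ 0  <
φ = 1, ψ = 1/3 ↦ 1/3  <
φ = 1, ψ = 2/3 ↦ 2/3  <
φ = 1, ψ = 1 ↦ 1  ≥
So 10 of the 16 assignments meet the threshold.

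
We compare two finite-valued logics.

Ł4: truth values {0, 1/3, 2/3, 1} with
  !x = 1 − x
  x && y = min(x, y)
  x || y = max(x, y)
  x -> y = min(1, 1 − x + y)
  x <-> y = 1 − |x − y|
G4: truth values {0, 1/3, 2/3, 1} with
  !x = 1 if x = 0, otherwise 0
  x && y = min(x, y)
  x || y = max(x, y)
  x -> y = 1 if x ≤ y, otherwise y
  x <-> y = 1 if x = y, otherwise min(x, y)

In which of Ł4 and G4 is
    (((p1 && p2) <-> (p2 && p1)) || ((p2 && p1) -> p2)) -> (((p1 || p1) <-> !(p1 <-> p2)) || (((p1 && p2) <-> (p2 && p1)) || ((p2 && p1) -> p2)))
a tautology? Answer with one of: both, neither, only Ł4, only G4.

In Ł4: every assignment gives 1 — tautology.
In G4: every assignment gives 1 — tautology.

both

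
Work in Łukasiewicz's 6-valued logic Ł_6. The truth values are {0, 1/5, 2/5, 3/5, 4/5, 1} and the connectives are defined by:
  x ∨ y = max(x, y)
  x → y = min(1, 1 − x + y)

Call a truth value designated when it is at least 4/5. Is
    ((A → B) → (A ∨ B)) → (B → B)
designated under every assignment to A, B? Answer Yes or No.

Yes

At A = 1/5, B = 3/5, for instance:
A → B = 1/5 → 3/5 = 1
A ∨ B = 1/5 ∨ 3/5 = 3/5
(A → B) → (A ∨ B) = 1 → 3/5 = 3/5
B → B = 3/5 → 3/5 = 1
((A → B) → (A ∨ B)) → (B → B) = 3/5 → 1 = 1
and checking the remaining 35 assignments likewise gives ≥ 4/5 in every case.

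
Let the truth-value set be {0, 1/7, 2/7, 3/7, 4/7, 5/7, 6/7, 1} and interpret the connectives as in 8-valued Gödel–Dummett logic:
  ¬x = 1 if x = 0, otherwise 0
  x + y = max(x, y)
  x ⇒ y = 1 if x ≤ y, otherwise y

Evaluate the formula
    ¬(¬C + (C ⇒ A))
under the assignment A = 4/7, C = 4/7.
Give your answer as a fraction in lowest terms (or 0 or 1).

0

¬C = ¬4/7 = 0
C ⇒ A = 4/7 ⇒ 4/7 = 1
¬C + (C ⇒ A) = 0 + 1 = 1
¬(¬C + (C ⇒ A)) = ¬1 = 0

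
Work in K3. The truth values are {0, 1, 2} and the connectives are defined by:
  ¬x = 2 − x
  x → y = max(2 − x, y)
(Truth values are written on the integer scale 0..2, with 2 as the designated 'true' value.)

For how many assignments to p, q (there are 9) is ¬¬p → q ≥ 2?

5

p = 0, q = 0 ↦ 2  ≥
p = 0, q = 1 ↦ 2  ≥
p = 0, q = 2 ↦ 2  ≥
p = 1, q = 0 ↦ 1  <
p = 1, q = 1 ↦ 1  <
p = 1, q = 2 ↦ 2  ≥
p = 2, q = 0 ↦ 0  <
p = 2, q = 1 ↦ 1  <
p = 2, q = 2 ↦ 2  ≥
So 5 of the 9 assignments meet the threshold.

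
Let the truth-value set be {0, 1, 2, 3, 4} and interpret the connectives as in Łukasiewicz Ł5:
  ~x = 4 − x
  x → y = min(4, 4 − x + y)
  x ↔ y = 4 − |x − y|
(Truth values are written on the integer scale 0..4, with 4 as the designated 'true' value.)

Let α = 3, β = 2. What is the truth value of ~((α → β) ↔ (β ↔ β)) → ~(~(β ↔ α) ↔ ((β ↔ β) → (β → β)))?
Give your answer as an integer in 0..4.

4

α → β = 3 → 2 = 3
β ↔ β = 2 ↔ 2 = 4
(α → β) ↔ (β ↔ β) = 3 ↔ 4 = 3
~((α → β) ↔ (β ↔ β)) = ~3 = 1
β ↔ α = 2 ↔ 3 = 3
~(β ↔ α) = ~3 = 1
β ↔ β = 2 ↔ 2 = 4
β → β = 2 → 2 = 4
(β ↔ β) → (β → β) = 4 → 4 = 4
~(β ↔ α) ↔ ((β ↔ β) → (β → β)) = 1 ↔ 4 = 1
~(~(β ↔ α) ↔ ((β ↔ β) → (β → β))) = ~1 = 3
~((α → β) ↔ (β ↔ β)) → ~(~(β ↔ α) ↔ ((β ↔ β) → (β → β))) = 1 → 3 = 4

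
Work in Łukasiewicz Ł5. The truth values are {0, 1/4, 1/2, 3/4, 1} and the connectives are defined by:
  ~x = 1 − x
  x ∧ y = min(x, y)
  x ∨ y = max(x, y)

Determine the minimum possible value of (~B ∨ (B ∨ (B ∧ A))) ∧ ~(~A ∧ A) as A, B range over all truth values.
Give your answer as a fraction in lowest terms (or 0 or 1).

Take A = 0, B = 1/2:
~B = ~1/2 = 1/2
B ∧ A = 1/2 ∧ 0 = 0
B ∨ (B ∧ A) = 1/2 ∨ 0 = 1/2
~B ∨ (B ∨ (B ∧ A)) = 1/2 ∨ 1/2 = 1/2
~A = ~0 = 1
~A ∧ A = 1 ∧ 0 = 0
~(~A ∧ A) = ~0 = 1
(~B ∨ (B ∨ (B ∧ A))) ∧ ~(~A ∧ A) = 1/2 ∧ 1 = 1/2
No assignment yields a value below 1/2, so this is the minimum.

1/2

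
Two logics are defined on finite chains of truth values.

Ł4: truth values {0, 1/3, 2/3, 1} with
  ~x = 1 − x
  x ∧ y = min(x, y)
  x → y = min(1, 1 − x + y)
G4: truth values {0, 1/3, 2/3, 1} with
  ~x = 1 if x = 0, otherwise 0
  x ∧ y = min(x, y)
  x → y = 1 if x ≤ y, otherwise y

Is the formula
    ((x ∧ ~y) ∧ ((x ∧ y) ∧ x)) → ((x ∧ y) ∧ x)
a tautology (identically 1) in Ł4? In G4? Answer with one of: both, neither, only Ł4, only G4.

In Ł4: every assignment gives 1 — tautology.
In G4: every assignment gives 1 — tautology.

both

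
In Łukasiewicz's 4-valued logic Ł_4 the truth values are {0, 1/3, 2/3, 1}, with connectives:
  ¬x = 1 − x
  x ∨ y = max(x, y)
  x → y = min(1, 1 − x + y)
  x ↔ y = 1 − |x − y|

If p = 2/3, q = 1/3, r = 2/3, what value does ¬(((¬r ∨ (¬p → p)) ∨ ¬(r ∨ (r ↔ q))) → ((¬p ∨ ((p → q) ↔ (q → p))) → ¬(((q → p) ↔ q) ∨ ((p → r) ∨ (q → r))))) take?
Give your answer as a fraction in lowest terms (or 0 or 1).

2/3

¬r = ¬2/3 = 1/3
¬p = ¬2/3 = 1/3
¬p → p = 1/3 → 2/3 = 1
¬r ∨ (¬p → p) = 1/3 ∨ 1 = 1
r ↔ q = 2/3 ↔ 1/3 = 2/3
r ∨ (r ↔ q) = 2/3 ∨ 2/3 = 2/3
¬(r ∨ (r ↔ q)) = ¬2/3 = 1/3
(¬r ∨ (¬p → p)) ∨ ¬(r ∨ (r ↔ q)) = 1 ∨ 1/3 = 1
¬p = ¬2/3 = 1/3
p → q = 2/3 → 1/3 = 2/3
q → p = 1/3 → 2/3 = 1
(p → q) ↔ (q → p) = 2/3 ↔ 1 = 2/3
¬p ∨ ((p → q) ↔ (q → p)) = 1/3 ∨ 2/3 = 2/3
q → p = 1/3 → 2/3 = 1
(q → p) ↔ q = 1 ↔ 1/3 = 1/3
p → r = 2/3 → 2/3 = 1
q → r = 1/3 → 2/3 = 1
(p → r) ∨ (q → r) = 1 ∨ 1 = 1
((q → p) ↔ q) ∨ ((p → r) ∨ (q → r)) = 1/3 ∨ 1 = 1
¬(((q → p) ↔ q) ∨ ((p → r) ∨ (q → r))) = ¬1 = 0
(¬p ∨ ((p → q) ↔ (q → p))) → ¬(((q → p) ↔ q) ∨ ((p → r) ∨ (q → r))) = 2/3 → 0 = 1/3
((¬r ∨ (¬p → p)) ∨ ¬(r ∨ (r ↔ q))) → ((¬p ∨ ((p → q) ↔ (q → p))) → ¬(((q → p) ↔ q) ∨ ((p → r) ∨ (q → r)))) = 1 → 1/3 = 1/3
¬(((¬r ∨ (¬p → p)) ∨ ¬(r ∨ (r ↔ q))) → ((¬p ∨ ((p → q) ↔ (q → p))) → ¬(((q → p) ↔ q) ∨ ((p → r) ∨ (q → r))))) = ¬1/3 = 2/3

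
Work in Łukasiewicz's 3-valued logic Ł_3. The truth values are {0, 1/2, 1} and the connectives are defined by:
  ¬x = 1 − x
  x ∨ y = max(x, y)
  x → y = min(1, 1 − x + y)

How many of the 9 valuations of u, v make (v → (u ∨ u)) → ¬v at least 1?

5

u = 0, v = 0 ↦ 1  ≥
u = 0, v = 1/2 ↦ 1  ≥
u = 0, v = 1 ↦ 1  ≥
u = 1/2, v = 0 ↦ 1  ≥
u = 1/2, v = 1/2 ↦ 1/2  <
u = 1/2, v = 1 ↦ 1/2  <
u = 1, v = 0 ↦ 1  ≥
u = 1, v = 1/2 ↦ 1/2  <
u = 1, v = 1 ↦ 0  <
So 5 of the 9 assignments meet the threshold.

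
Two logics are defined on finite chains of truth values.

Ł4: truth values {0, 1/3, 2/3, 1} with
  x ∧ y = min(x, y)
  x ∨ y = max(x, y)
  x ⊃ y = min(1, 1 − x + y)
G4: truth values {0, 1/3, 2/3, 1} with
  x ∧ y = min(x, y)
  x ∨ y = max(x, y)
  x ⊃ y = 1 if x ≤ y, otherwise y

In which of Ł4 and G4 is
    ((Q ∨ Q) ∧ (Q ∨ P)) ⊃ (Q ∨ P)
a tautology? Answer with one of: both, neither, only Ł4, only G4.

both

In Ł4: every assignment gives 1 — tautology.
In G4: every assignment gives 1 — tautology.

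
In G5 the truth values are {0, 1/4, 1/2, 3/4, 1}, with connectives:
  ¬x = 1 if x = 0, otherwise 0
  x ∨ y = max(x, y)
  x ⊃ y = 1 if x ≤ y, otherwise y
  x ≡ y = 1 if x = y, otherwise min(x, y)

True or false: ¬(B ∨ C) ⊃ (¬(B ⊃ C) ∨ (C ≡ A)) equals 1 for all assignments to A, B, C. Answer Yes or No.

No

Counterexample: take A = 1/4, B = 0, C = 0.
B ∨ C = 0 ∨ 0 = 0
¬(B ∨ C) = ¬0 = 1
B ⊃ C = 0 ⊃ 0 = 1
¬(B ⊃ C) = ¬1 = 0
C ≡ A = 0 ≡ 1/4 = 0
¬(B ⊃ C) ∨ (C ≡ A) = 0 ∨ 0 = 0
¬(B ∨ C) ⊃ (¬(B ⊃ C) ∨ (C ≡ A)) = 1 ⊃ 0 = 0
This gives 0 ≠ 1.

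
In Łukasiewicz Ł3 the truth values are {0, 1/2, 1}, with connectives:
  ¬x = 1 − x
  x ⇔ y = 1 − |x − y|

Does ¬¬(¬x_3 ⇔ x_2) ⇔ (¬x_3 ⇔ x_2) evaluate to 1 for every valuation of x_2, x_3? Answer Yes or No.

x_2 = 0, x_3 = 0 ↦ 1
x_2 = 0, x_3 = 1/2 ↦ 1
x_2 = 0, x_3 = 1 ↦ 1
x_2 = 1/2, x_3 = 0 ↦ 1
x_2 = 1/2, x_3 = 1/2 ↦ 1
x_2 = 1/2, x_3 = 1 ↦ 1
x_2 = 1, x_3 = 0 ↦ 1
x_2 = 1, x_3 = 1/2 ↦ 1
x_2 = 1, x_3 = 1 ↦ 1
Every assignment gives a value ≥ 1.

Yes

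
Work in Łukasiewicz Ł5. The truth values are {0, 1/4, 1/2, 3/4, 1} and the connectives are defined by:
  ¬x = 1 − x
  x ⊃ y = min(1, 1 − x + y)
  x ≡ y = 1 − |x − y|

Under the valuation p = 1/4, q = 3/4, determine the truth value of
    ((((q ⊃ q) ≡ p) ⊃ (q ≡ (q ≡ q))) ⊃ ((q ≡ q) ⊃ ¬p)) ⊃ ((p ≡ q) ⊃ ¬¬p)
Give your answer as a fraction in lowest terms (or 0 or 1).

1

q ⊃ q = 3/4 ⊃ 3/4 = 1
(q ⊃ q) ≡ p = 1 ≡ 1/4 = 1/4
q ≡ q = 3/4 ≡ 3/4 = 1
q ≡ (q ≡ q) = 3/4 ≡ 1 = 3/4
((q ⊃ q) ≡ p) ⊃ (q ≡ (q ≡ q)) = 1/4 ⊃ 3/4 = 1
q ≡ q = 3/4 ≡ 3/4 = 1
¬p = ¬1/4 = 3/4
(q ≡ q) ⊃ ¬p = 1 ⊃ 3/4 = 3/4
(((q ⊃ q) ≡ p) ⊃ (q ≡ (q ≡ q))) ⊃ ((q ≡ q) ⊃ ¬p) = 1 ⊃ 3/4 = 3/4
p ≡ q = 1/4 ≡ 3/4 = 1/2
¬p = ¬1/4 = 3/4
¬¬p = ¬3/4 = 1/4
(p ≡ q) ⊃ ¬¬p = 1/2 ⊃ 1/4 = 3/4
((((q ⊃ q) ≡ p) ⊃ (q ≡ (q ≡ q))) ⊃ ((q ≡ q) ⊃ ¬p)) ⊃ ((p ≡ q) ⊃ ¬¬p) = 3/4 ⊃ 3/4 = 1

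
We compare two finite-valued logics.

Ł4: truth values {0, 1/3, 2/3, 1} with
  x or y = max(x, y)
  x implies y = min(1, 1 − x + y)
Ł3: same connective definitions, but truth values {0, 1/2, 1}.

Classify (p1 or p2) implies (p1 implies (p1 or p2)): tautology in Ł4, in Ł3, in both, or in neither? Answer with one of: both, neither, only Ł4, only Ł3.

In Ł4: every assignment gives 1 — tautology.
In Ł3: every assignment gives 1 — tautology.

both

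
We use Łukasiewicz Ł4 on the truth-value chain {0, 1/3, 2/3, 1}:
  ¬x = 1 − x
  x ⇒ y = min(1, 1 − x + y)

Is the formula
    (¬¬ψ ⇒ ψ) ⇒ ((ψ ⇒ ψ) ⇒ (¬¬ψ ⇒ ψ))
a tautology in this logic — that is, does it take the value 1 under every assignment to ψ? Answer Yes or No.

Yes

ψ = 0 ↦ 1
ψ = 1/3 ↦ 1
ψ = 2/3 ↦ 1
ψ = 1 ↦ 1
Every assignment gives a value ≥ 1.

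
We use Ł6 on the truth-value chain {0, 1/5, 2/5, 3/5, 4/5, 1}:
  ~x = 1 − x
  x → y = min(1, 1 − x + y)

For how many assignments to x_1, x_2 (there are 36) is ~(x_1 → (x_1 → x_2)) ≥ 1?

1

value 1: 1 assignment (counts)
value 4/5: 1 assignment
value 3/5: 2 assignments
value 2/5: 2 assignments
value 1/5: 3 assignments
value 0: 27 assignments
So 1 of the 36 assignments meets the threshold.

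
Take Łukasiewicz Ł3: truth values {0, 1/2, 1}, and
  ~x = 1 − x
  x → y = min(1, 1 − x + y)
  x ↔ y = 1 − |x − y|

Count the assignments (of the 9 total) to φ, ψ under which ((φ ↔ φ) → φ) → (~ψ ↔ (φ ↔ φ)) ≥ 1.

6

φ = 0, ψ = 0 ↦ 1  ≥
φ = 0, ψ = 1/2 ↦ 1  ≥
φ = 0, ψ = 1 ↦ 1  ≥
φ = 1/2, ψ = 0 ↦ 1  ≥
φ = 1/2, ψ = 1/2 ↦ 1  ≥
φ = 1/2, ψ = 1 ↦ 1/2  <
φ = 1, ψ = 0 ↦ 1  ≥
φ = 1, ψ = 1/2 ↦ 1/2  <
φ = 1, ψ = 1 ↦ 0  <
So 6 of the 9 assignments meet the threshold.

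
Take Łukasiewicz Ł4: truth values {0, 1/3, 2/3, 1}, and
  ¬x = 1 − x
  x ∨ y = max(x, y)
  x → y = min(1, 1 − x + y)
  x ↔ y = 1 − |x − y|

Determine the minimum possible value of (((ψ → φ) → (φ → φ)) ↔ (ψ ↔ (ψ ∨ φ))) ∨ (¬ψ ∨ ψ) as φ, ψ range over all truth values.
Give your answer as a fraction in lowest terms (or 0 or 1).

2/3

Take φ = 2/3, ψ = 1/3:
ψ → φ = 1/3 → 2/3 = 1
φ → φ = 2/3 → 2/3 = 1
(ψ → φ) → (φ → φ) = 1 → 1 = 1
ψ ∨ φ = 1/3 ∨ 2/3 = 2/3
ψ ↔ (ψ ∨ φ) = 1/3 ↔ 2/3 = 2/3
((ψ → φ) → (φ → φ)) ↔ (ψ ↔ (ψ ∨ φ)) = 1 ↔ 2/3 = 2/3
¬ψ = ¬1/3 = 2/3
¬ψ ∨ ψ = 2/3 ∨ 1/3 = 2/3
(((ψ → φ) → (φ → φ)) ↔ (ψ ↔ (ψ ∨ φ))) ∨ (¬ψ ∨ ψ) = 2/3 ∨ 2/3 = 2/3
No assignment yields a value below 2/3, so this is the minimum.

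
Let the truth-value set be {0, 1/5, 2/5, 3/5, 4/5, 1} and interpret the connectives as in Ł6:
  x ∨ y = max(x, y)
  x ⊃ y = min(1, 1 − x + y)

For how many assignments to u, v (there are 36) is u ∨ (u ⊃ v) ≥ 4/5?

value 1: 26 assignments (counts)
value 4/5: 7 assignments (counts)
value 3/5: 3 assignments
So 33 of the 36 assignments meet the threshold.

33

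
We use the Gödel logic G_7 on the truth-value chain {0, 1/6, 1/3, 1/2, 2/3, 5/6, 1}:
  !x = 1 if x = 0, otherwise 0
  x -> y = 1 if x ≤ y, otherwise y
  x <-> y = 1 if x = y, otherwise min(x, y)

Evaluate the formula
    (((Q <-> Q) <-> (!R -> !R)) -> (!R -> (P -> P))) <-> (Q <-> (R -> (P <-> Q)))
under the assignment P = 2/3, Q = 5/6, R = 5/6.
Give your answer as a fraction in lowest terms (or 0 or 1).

Q <-> Q = 5/6 <-> 5/6 = 1
!R = !5/6 = 0
!R = !5/6 = 0
!R -> !R = 0 -> 0 = 1
(Q <-> Q) <-> (!R -> !R) = 1 <-> 1 = 1
!R = !5/6 = 0
P -> P = 2/3 -> 2/3 = 1
!R -> (P -> P) = 0 -> 1 = 1
((Q <-> Q) <-> (!R -> !R)) -> (!R -> (P -> P)) = 1 -> 1 = 1
P <-> Q = 2/3 <-> 5/6 = 2/3
R -> (P <-> Q) = 5/6 -> 2/3 = 2/3
Q <-> (R -> (P <-> Q)) = 5/6 <-> 2/3 = 2/3
(((Q <-> Q) <-> (!R -> !R)) -> (!R -> (P -> P))) <-> (Q <-> (R -> (P <-> Q))) = 1 <-> 2/3 = 2/3

2/3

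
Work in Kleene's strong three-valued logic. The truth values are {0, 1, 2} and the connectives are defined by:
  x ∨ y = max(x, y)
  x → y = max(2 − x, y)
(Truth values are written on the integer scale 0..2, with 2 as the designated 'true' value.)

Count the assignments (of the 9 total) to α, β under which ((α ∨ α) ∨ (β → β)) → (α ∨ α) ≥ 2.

α = 0, β = 0 ↦ 0  <
α = 0, β = 1 ↦ 1  <
α = 0, β = 2 ↦ 0  <
α = 1, β = 0 ↦ 1  <
α = 1, β = 1 ↦ 1  <
α = 1, β = 2 ↦ 1  <
α = 2, β = 0 ↦ 2  ≥
α = 2, β = 1 ↦ 2  ≥
α = 2, β = 2 ↦ 2  ≥
So 3 of the 9 assignments meet the threshold.

3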